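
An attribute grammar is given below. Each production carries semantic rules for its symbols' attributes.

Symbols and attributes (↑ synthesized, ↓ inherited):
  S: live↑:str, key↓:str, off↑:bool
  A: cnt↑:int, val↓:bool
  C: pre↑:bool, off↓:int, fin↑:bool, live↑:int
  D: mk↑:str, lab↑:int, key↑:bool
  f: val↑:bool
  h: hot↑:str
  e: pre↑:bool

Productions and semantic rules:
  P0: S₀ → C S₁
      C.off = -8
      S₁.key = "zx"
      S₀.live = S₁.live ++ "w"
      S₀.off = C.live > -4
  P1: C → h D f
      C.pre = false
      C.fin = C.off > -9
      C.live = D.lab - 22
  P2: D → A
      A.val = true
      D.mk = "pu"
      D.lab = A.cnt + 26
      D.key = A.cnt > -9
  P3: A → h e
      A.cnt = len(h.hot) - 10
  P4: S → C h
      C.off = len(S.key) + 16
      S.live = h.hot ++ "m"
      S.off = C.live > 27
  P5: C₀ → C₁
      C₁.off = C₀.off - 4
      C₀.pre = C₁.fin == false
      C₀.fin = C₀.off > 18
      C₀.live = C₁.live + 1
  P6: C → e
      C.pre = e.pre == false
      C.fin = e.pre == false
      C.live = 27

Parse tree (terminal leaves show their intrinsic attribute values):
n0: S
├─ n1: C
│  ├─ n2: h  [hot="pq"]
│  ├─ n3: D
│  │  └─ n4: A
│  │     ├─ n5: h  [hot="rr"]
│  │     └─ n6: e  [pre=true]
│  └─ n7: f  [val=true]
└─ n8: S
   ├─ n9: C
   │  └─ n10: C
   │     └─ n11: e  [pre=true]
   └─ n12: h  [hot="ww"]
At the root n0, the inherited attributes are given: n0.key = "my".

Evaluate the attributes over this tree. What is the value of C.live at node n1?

-4

1. n0.key = "my"  [given at root]
2. n1.off = -8  [-8]
3. n2.hot = "pq"  [terminal]
4. n4.val = true  [true]
5. n5.hot = "rr"  [terminal]
6. n6.pre = true  [terminal]
7. n4.cnt = -8  [len(h.hot) - 10]
8. n3.mk = "pu"  ["pu"]
9. n3.lab = 18  [A.cnt + 26]
10. n3.key = true  [A.cnt > -9]
11. n7.val = true  [terminal]
12. n1.pre = false  [false]
13. n1.fin = true  [C.off > -9]
14. n1.live = -4  [D.lab - 22]
15. n8.key = "zx"  ["zx"]
16. n9.off = 18  [len(S.key) + 16]
17. n10.off = 14  [C₀.off - 4]
18. n11.pre = true  [terminal]
19. n10.pre = false  [e.pre == false]
20. n10.fin = false  [e.pre == false]
21. n10.live = 27  [27]
22. n9.pre = true  [C₁.fin == false]
23. n9.fin = false  [C₀.off > 18]
24. n9.live = 28  [C₁.live + 1]
25. n12.hot = "ww"  [terminal]
26. n8.live = "wwm"  [h.hot ++ "m"]
27. n8.off = true  [C.live > 27]
28. n0.live = "wwmw"  [S₁.live ++ "w"]
29. n0.off = false  [C.live > -4]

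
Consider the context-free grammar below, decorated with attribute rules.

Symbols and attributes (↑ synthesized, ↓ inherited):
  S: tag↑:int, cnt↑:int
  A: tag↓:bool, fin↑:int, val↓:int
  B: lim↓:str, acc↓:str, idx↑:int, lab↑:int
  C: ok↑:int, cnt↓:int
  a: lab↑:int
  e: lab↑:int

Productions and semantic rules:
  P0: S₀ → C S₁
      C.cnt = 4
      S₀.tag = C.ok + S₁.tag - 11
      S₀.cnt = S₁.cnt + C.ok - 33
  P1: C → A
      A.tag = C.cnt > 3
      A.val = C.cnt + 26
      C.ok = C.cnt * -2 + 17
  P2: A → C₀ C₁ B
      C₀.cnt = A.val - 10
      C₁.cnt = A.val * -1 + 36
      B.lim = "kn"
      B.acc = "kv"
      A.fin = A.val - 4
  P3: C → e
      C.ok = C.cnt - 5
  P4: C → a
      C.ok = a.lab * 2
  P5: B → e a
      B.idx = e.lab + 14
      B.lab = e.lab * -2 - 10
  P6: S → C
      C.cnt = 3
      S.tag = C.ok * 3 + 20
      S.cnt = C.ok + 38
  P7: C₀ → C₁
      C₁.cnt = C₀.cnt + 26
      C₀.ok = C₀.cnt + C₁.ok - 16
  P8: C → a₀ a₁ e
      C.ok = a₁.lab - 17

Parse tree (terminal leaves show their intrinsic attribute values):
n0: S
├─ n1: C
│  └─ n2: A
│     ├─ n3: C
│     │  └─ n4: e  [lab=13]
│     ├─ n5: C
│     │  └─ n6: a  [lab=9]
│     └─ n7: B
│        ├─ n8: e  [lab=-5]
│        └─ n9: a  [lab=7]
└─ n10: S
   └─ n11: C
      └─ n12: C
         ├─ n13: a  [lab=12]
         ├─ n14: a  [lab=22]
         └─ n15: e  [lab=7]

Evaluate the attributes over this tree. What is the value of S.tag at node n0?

1. n1.cnt = 4  [4]
2. n2.tag = true  [C.cnt > 3]
3. n2.val = 30  [C.cnt + 26]
4. n3.cnt = 20  [A.val - 10]
5. n4.lab = 13  [terminal]
6. n3.ok = 15  [C.cnt - 5]
7. n5.cnt = 6  [A.val * -1 + 36]
8. n6.lab = 9  [terminal]
9. n5.ok = 18  [a.lab * 2]
10. n7.lim = "kn"  ["kn"]
11. n7.acc = "kv"  ["kv"]
12. n8.lab = -5  [terminal]
13. n9.lab = 7  [terminal]
14. n7.idx = 9  [e.lab + 14]
15. n7.lab = 0  [e.lab * -2 - 10]
16. n2.fin = 26  [A.val - 4]
17. n1.ok = 9  [C.cnt * -2 + 17]
18. n11.cnt = 3  [3]
19. n12.cnt = 29  [C₀.cnt + 26]
20. n13.lab = 12  [terminal]
21. n14.lab = 22  [terminal]
22. n15.lab = 7  [terminal]
23. n12.ok = 5  [a₁.lab - 17]
24. n11.ok = -8  [C₀.cnt + C₁.ok - 16]
25. n10.tag = -4  [C.ok * 3 + 20]
26. n10.cnt = 30  [C.ok + 38]
27. n0.tag = -6  [C.ok + S₁.tag - 11]
28. n0.cnt = 6  [S₁.cnt + C.ok - 33]

-6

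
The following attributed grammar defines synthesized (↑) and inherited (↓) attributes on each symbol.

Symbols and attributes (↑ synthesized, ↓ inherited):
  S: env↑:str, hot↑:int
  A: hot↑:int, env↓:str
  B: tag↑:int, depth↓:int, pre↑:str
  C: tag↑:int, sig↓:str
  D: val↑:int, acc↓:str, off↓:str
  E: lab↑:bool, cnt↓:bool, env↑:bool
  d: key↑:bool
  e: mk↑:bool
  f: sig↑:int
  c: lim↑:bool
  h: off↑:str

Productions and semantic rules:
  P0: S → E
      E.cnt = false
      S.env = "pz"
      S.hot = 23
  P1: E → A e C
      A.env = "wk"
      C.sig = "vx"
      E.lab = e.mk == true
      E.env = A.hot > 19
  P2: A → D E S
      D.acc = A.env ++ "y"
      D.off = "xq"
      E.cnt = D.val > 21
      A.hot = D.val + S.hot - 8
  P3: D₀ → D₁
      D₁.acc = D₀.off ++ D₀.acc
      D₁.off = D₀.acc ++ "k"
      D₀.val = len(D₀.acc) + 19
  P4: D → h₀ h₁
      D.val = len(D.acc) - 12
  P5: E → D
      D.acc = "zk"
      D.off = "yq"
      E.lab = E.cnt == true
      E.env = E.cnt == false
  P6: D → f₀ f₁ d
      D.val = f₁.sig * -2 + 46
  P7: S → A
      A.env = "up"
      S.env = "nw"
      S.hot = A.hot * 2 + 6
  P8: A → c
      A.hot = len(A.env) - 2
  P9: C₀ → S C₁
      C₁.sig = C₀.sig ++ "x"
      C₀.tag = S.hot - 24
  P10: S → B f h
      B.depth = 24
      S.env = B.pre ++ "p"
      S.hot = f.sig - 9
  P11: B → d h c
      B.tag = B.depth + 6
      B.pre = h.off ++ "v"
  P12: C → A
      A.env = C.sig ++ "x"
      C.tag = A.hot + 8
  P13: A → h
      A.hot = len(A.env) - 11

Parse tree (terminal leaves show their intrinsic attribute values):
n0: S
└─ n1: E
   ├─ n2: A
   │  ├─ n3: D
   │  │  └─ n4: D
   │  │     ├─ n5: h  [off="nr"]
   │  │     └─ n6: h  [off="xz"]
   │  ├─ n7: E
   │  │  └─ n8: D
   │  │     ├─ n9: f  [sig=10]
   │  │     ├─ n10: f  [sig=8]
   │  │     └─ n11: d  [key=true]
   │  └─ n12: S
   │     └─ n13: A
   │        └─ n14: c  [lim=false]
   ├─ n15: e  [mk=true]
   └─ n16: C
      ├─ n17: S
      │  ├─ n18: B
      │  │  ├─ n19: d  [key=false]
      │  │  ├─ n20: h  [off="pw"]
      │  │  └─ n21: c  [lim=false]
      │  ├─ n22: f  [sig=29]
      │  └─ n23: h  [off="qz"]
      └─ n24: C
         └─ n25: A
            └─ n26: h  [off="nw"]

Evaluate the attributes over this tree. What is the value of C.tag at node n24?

1. n1.cnt = false  [false]
2. n2.env = "wk"  ["wk"]
3. n3.acc = "wky"  [A.env ++ "y"]
4. n3.off = "xq"  ["xq"]
5. n4.acc = "xqwky"  [D₀.off ++ D₀.acc]
6. n4.off = "wkyk"  [D₀.acc ++ "k"]
7. n5.off = "nr"  [terminal]
8. n6.off = "xz"  [terminal]
9. n4.val = -7  [len(D.acc) - 12]
10. n3.val = 22  [len(D₀.acc) + 19]
11. n7.cnt = true  [D.val > 21]
12. n8.acc = "zk"  ["zk"]
13. n8.off = "yq"  ["yq"]
14. n9.sig = 10  [terminal]
15. n10.sig = 8  [terminal]
16. n11.key = true  [terminal]
17. n8.val = 30  [f₁.sig * -2 + 46]
18. n7.lab = true  [E.cnt == true]
19. n7.env = false  [E.cnt == false]
20. n13.env = "up"  ["up"]
21. n14.lim = false  [terminal]
22. n13.hot = 0  [len(A.env) - 2]
23. n12.env = "nw"  ["nw"]
24. n12.hot = 6  [A.hot * 2 + 6]
25. n2.hot = 20  [D.val + S.hot - 8]
26. n15.mk = true  [terminal]
27. n16.sig = "vx"  ["vx"]
28. n18.depth = 24  [24]
29. n19.key = false  [terminal]
30. n20.off = "pw"  [terminal]
31. n21.lim = false  [terminal]
32. n18.tag = 30  [B.depth + 6]
33. n18.pre = "pwv"  [h.off ++ "v"]
34. n22.sig = 29  [terminal]
35. n23.off = "qz"  [terminal]
36. n17.env = "pwvp"  [B.pre ++ "p"]
37. n17.hot = 20  [f.sig - 9]
38. n24.sig = "vxx"  [C₀.sig ++ "x"]
39. n25.env = "vxxx"  [C.sig ++ "x"]
40. n26.off = "nw"  [terminal]
41. n25.hot = -7  [len(A.env) - 11]
42. n24.tag = 1  [A.hot + 8]
43. n16.tag = -4  [S.hot - 24]
44. n1.lab = true  [e.mk == true]
45. n1.env = true  [A.hot > 19]
46. n0.env = "pz"  ["pz"]
47. n0.hot = 23  [23]

1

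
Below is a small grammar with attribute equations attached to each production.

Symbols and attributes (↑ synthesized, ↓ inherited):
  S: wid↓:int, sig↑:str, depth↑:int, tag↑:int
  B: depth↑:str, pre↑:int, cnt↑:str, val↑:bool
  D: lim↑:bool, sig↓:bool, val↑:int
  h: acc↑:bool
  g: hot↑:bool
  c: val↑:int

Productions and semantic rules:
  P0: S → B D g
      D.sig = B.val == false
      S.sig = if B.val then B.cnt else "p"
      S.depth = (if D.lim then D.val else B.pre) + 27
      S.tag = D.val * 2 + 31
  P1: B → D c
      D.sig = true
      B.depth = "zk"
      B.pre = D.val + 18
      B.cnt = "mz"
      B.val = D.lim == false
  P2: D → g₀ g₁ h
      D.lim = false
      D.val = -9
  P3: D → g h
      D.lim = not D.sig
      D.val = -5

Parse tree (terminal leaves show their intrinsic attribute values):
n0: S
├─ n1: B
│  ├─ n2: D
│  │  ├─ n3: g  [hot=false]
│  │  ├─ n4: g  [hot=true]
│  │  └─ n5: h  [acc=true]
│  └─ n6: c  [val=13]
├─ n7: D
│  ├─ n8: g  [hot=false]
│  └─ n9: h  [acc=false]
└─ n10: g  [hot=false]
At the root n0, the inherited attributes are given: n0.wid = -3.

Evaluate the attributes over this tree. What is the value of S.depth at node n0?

22

1. n0.wid = -3  [given at root]
2. n2.sig = true  [true]
3. n3.hot = false  [terminal]
4. n4.hot = true  [terminal]
5. n5.acc = true  [terminal]
6. n2.lim = false  [false]
7. n2.val = -9  [-9]
8. n6.val = 13  [terminal]
9. n1.depth = "zk"  ["zk"]
10. n1.pre = 9  [D.val + 18]
11. n1.cnt = "mz"  ["mz"]
12. n1.val = true  [D.lim == false]
13. n7.sig = false  [B.val == false]
14. n8.hot = false  [terminal]
15. n9.acc = false  [terminal]
16. n7.lim = true  [not D.sig]
17. n7.val = -5  [-5]
18. n10.hot = false  [terminal]
19. n0.sig = "mz"  [if B.val then B.cnt else "p"]
20. n0.depth = 22  [(if D.lim then D.val else B.pre) + 27]
21. n0.tag = 21  [D.val * 2 + 31]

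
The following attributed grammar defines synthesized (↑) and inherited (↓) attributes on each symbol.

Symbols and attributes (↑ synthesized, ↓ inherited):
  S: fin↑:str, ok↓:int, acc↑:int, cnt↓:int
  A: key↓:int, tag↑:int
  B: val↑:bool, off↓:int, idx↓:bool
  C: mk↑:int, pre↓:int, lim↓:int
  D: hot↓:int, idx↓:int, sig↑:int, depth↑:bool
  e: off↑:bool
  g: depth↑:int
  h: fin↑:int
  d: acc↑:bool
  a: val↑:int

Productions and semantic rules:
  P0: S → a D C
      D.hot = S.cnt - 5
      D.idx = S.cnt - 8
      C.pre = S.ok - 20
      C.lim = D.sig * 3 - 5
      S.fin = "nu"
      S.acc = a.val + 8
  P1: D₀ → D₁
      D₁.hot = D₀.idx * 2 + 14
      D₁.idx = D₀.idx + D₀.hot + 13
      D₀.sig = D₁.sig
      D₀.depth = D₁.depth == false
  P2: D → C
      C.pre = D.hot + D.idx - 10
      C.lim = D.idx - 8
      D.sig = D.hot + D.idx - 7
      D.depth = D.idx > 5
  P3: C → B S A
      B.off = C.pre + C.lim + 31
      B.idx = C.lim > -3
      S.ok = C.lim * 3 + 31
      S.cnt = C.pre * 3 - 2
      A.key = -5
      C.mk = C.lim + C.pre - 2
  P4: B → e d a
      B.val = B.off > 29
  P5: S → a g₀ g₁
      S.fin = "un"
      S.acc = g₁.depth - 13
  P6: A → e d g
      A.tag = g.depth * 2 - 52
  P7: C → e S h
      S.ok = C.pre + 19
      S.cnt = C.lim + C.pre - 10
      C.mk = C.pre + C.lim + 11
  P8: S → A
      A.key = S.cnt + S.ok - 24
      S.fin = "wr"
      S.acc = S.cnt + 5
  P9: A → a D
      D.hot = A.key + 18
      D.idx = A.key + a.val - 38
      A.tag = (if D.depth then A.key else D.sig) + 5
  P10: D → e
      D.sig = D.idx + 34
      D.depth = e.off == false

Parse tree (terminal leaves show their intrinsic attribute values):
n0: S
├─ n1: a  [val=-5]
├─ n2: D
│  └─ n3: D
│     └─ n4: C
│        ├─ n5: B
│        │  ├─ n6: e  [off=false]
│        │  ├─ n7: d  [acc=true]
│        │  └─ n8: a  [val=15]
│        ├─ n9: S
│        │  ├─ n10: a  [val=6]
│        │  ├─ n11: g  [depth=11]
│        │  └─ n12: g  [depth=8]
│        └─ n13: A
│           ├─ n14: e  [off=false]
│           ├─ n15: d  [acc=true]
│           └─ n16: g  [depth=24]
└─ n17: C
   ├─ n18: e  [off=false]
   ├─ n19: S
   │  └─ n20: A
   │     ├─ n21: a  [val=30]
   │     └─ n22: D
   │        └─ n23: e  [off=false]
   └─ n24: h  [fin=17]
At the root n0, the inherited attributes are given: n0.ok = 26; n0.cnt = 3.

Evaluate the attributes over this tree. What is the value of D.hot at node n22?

19

1. n0.ok = 26  [given at root]
2. n0.cnt = 3  [given at root]
3. n1.val = -5  [terminal]
4. n2.hot = -2  [S.cnt - 5]
5. n2.idx = -5  [S.cnt - 8]
6. n3.hot = 4  [D₀.idx * 2 + 14]
7. n3.idx = 6  [D₀.idx + D₀.hot + 13]
8. n4.pre = 0  [D.hot + D.idx - 10]
9. n4.lim = -2  [D.idx - 8]
10. n5.off = 29  [C.pre + C.lim + 31]
11. n5.idx = true  [C.lim > -3]
12. n6.off = false  [terminal]
13. n7.acc = true  [terminal]
14. n8.val = 15  [terminal]
15. n5.val = false  [B.off > 29]
16. n9.ok = 25  [C.lim * 3 + 31]
17. n9.cnt = -2  [C.pre * 3 - 2]
18. n10.val = 6  [terminal]
19. n11.depth = 11  [terminal]
20. n12.depth = 8  [terminal]
21. n9.fin = "un"  ["un"]
22. n9.acc = -5  [g₁.depth - 13]
23. n13.key = -5  [-5]
24. n14.off = false  [terminal]
25. n15.acc = true  [terminal]
26. n16.depth = 24  [terminal]
27. n13.tag = -4  [g.depth * 2 - 52]
28. n4.mk = -4  [C.lim + C.pre - 2]
29. n3.sig = 3  [D.hot + D.idx - 7]
30. n3.depth = true  [D.idx > 5]
31. n2.sig = 3  [D₁.sig]
32. n2.depth = false  [D₁.depth == false]
33. n17.pre = 6  [S.ok - 20]
34. n17.lim = 4  [D.sig * 3 - 5]
35. n18.off = false  [terminal]
36. n19.ok = 25  [C.pre + 19]
37. n19.cnt = 0  [C.lim + C.pre - 10]
38. n20.key = 1  [S.cnt + S.ok - 24]
39. n21.val = 30  [terminal]
40. n22.hot = 19  [A.key + 18]
41. n22.idx = -7  [A.key + a.val - 38]
42. n23.off = false  [terminal]
43. n22.sig = 27  [D.idx + 34]
44. n22.depth = true  [e.off == false]
45. n20.tag = 6  [(if D.depth then A.key else D.sig) + 5]
46. n19.fin = "wr"  ["wr"]
47. n19.acc = 5  [S.cnt + 5]
48. n24.fin = 17  [terminal]
49. n17.mk = 21  [C.pre + C.lim + 11]
50. n0.fin = "nu"  ["nu"]
51. n0.acc = 3  [a.val + 8]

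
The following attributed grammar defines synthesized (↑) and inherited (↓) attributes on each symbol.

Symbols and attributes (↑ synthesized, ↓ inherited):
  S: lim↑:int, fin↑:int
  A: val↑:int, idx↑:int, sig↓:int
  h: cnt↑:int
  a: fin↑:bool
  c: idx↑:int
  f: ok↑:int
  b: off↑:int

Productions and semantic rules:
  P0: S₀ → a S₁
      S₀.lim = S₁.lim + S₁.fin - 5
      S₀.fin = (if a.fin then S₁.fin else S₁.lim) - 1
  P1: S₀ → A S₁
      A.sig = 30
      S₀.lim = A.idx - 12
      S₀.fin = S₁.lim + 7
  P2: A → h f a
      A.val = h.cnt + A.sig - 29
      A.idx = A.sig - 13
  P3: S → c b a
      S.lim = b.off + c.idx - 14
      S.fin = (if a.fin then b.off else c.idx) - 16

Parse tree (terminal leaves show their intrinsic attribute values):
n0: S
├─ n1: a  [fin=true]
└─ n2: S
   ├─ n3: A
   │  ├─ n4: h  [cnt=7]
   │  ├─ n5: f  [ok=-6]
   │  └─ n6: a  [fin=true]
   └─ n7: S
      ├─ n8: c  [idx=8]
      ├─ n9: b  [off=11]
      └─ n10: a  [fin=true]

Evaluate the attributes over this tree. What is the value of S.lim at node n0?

1. n1.fin = true  [terminal]
2. n3.sig = 30  [30]
3. n4.cnt = 7  [terminal]
4. n5.ok = -6  [terminal]
5. n6.fin = true  [terminal]
6. n3.val = 8  [h.cnt + A.sig - 29]
7. n3.idx = 17  [A.sig - 13]
8. n8.idx = 8  [terminal]
9. n9.off = 11  [terminal]
10. n10.fin = true  [terminal]
11. n7.lim = 5  [b.off + c.idx - 14]
12. n7.fin = -5  [(if a.fin then b.off else c.idx) - 16]
13. n2.lim = 5  [A.idx - 12]
14. n2.fin = 12  [S₁.lim + 7]
15. n0.lim = 12  [S₁.lim + S₁.fin - 5]
16. n0.fin = 11  [(if a.fin then S₁.fin else S₁.lim) - 1]

12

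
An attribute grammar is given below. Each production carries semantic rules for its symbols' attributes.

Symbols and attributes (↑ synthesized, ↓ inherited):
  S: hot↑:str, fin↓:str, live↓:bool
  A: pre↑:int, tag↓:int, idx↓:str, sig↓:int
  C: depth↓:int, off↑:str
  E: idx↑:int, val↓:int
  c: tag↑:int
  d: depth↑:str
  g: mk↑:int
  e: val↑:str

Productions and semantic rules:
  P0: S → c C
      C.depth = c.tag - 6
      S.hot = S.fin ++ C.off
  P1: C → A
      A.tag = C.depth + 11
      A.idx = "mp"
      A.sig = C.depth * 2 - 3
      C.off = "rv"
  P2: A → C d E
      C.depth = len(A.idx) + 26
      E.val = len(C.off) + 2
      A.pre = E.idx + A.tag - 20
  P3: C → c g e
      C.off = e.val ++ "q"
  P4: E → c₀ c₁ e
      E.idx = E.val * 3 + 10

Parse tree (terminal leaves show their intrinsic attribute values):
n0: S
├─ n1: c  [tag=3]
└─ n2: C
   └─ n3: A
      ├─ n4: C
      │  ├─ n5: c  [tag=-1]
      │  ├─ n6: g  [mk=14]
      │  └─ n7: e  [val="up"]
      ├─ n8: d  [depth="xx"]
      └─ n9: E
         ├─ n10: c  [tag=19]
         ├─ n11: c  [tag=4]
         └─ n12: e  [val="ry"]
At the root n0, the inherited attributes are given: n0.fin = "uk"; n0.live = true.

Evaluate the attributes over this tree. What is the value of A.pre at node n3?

1. n0.fin = "uk"  [given at root]
2. n0.live = true  [given at root]
3. n1.tag = 3  [terminal]
4. n2.depth = -3  [c.tag - 6]
5. n3.tag = 8  [C.depth + 11]
6. n3.idx = "mp"  ["mp"]
7. n3.sig = -9  [C.depth * 2 - 3]
8. n4.depth = 28  [len(A.idx) + 26]
9. n5.tag = -1  [terminal]
10. n6.mk = 14  [terminal]
11. n7.val = "up"  [terminal]
12. n4.off = "upq"  [e.val ++ "q"]
13. n8.depth = "xx"  [terminal]
14. n9.val = 5  [len(C.off) + 2]
15. n10.tag = 19  [terminal]
16. n11.tag = 4  [terminal]
17. n12.val = "ry"  [terminal]
18. n9.idx = 25  [E.val * 3 + 10]
19. n3.pre = 13  [E.idx + A.tag - 20]
20. n2.off = "rv"  ["rv"]
21. n0.hot = "ukrv"  [S.fin ++ C.off]

13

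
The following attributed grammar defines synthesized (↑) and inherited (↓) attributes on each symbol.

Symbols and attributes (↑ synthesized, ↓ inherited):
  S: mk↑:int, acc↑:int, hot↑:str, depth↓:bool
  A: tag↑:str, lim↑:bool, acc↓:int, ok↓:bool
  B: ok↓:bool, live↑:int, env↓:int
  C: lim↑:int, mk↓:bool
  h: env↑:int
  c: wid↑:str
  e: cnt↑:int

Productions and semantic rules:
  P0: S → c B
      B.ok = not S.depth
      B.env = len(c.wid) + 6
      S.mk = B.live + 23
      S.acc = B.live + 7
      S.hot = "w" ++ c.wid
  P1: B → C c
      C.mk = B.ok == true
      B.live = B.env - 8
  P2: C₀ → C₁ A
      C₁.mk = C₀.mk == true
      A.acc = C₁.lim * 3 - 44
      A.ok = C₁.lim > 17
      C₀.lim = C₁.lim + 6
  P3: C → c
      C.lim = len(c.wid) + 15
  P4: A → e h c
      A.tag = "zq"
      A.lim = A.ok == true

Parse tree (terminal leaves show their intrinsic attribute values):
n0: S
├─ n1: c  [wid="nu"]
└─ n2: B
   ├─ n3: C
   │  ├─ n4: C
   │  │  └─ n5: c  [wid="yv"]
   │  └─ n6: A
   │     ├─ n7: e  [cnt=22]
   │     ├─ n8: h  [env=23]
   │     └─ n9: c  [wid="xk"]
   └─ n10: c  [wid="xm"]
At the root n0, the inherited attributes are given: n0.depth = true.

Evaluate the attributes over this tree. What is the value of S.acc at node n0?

1. n0.depth = true  [given at root]
2. n1.wid = "nu"  [terminal]
3. n2.ok = false  [not S.depth]
4. n2.env = 8  [len(c.wid) + 6]
5. n3.mk = false  [B.ok == true]
6. n4.mk = false  [C₀.mk == true]
7. n5.wid = "yv"  [terminal]
8. n4.lim = 17  [len(c.wid) + 15]
9. n6.acc = 7  [C₁.lim * 3 - 44]
10. n6.ok = false  [C₁.lim > 17]
11. n7.cnt = 22  [terminal]
12. n8.env = 23  [terminal]
13. n9.wid = "xk"  [terminal]
14. n6.tag = "zq"  ["zq"]
15. n6.lim = false  [A.ok == true]
16. n3.lim = 23  [C₁.lim + 6]
17. n10.wid = "xm"  [terminal]
18. n2.live = 0  [B.env - 8]
19. n0.mk = 23  [B.live + 23]
20. n0.acc = 7  [B.live + 7]
21. n0.hot = "wnu"  ["w" ++ c.wid]

7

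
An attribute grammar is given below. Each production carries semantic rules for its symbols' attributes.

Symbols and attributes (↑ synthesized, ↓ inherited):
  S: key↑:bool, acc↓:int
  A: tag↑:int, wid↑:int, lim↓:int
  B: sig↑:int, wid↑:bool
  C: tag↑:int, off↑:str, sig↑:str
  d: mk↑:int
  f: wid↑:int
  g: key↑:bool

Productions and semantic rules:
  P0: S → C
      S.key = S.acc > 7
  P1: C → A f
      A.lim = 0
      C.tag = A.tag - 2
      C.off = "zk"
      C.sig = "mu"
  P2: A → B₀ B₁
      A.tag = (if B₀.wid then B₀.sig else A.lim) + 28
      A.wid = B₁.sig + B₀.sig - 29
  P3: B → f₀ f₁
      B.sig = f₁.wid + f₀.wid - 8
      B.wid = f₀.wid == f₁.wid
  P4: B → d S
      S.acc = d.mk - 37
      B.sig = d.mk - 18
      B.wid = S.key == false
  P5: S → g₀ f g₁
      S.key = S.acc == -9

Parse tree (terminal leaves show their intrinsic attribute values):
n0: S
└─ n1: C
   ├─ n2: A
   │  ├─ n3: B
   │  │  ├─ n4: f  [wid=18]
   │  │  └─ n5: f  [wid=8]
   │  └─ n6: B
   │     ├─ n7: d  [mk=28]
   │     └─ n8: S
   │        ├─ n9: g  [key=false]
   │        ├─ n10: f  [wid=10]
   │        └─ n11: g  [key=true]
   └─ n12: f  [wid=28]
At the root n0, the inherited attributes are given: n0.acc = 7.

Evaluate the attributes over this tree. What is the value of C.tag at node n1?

26

1. n0.acc = 7  [given at root]
2. n2.lim = 0  [0]
3. n4.wid = 18  [terminal]
4. n5.wid = 8  [terminal]
5. n3.sig = 18  [f₁.wid + f₀.wid - 8]
6. n3.wid = false  [f₀.wid == f₁.wid]
7. n7.mk = 28  [terminal]
8. n8.acc = -9  [d.mk - 37]
9. n9.key = false  [terminal]
10. n10.wid = 10  [terminal]
11. n11.key = true  [terminal]
12. n8.key = true  [S.acc == -9]
13. n6.sig = 10  [d.mk - 18]
14. n6.wid = false  [S.key == false]
15. n2.tag = 28  [(if B₀.wid then B₀.sig else A.lim) + 28]
16. n2.wid = -1  [B₁.sig + B₀.sig - 29]
17. n12.wid = 28  [terminal]
18. n1.tag = 26  [A.tag - 2]
19. n1.off = "zk"  ["zk"]
20. n1.sig = "mu"  ["mu"]
21. n0.key = false  [S.acc > 7]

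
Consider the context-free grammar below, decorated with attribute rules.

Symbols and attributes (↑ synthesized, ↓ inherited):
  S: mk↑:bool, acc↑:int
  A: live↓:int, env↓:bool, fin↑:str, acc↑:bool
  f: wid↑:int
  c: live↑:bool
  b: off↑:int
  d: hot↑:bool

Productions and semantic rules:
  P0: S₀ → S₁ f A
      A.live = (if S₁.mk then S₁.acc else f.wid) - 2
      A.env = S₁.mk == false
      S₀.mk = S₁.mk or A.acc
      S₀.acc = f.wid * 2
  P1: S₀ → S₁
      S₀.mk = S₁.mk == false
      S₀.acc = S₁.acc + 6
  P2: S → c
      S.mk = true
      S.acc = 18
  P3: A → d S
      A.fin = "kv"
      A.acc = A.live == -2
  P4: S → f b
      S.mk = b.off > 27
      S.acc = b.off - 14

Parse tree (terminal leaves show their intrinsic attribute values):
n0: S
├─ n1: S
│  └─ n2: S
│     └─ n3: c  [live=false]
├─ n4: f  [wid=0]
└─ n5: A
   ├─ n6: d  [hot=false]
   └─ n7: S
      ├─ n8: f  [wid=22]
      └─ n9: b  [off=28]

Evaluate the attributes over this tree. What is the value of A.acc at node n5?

true

1. n3.live = false  [terminal]
2. n2.mk = true  [true]
3. n2.acc = 18  [18]
4. n1.mk = false  [S₁.mk == false]
5. n1.acc = 24  [S₁.acc + 6]
6. n4.wid = 0  [terminal]
7. n5.live = -2  [(if S₁.mk then S₁.acc else f.wid) - 2]
8. n5.env = true  [S₁.mk == false]
9. n6.hot = false  [terminal]
10. n8.wid = 22  [terminal]
11. n9.off = 28  [terminal]
12. n7.mk = true  [b.off > 27]
13. n7.acc = 14  [b.off - 14]
14. n5.fin = "kv"  ["kv"]
15. n5.acc = true  [A.live == -2]
16. n0.mk = true  [S₁.mk or A.acc]
17. n0.acc = 0  [f.wid * 2]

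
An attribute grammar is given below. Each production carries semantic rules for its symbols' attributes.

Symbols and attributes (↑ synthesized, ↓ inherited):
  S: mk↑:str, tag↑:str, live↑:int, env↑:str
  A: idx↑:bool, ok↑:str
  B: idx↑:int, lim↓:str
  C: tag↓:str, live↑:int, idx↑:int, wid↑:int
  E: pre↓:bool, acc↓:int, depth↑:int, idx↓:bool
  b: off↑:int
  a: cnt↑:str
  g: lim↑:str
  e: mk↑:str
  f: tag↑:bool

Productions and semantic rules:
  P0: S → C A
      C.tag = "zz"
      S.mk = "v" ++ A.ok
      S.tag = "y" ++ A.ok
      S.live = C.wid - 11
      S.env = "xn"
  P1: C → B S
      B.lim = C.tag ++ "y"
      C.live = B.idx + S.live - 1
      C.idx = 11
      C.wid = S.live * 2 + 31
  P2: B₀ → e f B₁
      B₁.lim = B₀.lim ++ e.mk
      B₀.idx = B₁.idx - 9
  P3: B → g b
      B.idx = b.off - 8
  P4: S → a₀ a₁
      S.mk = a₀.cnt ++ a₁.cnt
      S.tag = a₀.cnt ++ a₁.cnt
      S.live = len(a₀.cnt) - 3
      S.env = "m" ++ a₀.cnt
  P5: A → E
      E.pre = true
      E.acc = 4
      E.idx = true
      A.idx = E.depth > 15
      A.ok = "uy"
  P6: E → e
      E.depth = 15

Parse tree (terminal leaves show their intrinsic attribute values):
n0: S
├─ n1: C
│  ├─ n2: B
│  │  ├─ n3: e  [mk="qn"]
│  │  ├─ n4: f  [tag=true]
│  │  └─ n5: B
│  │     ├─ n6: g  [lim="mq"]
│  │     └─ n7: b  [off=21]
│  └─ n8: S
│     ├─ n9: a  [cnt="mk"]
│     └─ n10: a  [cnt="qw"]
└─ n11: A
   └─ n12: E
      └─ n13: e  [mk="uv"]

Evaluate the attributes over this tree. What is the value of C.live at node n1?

1. n1.tag = "zz"  ["zz"]
2. n2.lim = "zzy"  [C.tag ++ "y"]
3. n3.mk = "qn"  [terminal]
4. n4.tag = true  [terminal]
5. n5.lim = "zzyqn"  [B₀.lim ++ e.mk]
6. n6.lim = "mq"  [terminal]
7. n7.off = 21  [terminal]
8. n5.idx = 13  [b.off - 8]
9. n2.idx = 4  [B₁.idx - 9]
10. n9.cnt = "mk"  [terminal]
11. n10.cnt = "qw"  [terminal]
12. n8.mk = "mkqw"  [a₀.cnt ++ a₁.cnt]
13. n8.tag = "mkqw"  [a₀.cnt ++ a₁.cnt]
14. n8.live = -1  [len(a₀.cnt) - 3]
15. n8.env = "mmk"  ["m" ++ a₀.cnt]
16. n1.live = 2  [B.idx + S.live - 1]
17. n1.idx = 11  [11]
18. n1.wid = 29  [S.live * 2 + 31]
19. n12.pre = true  [true]
20. n12.acc = 4  [4]
21. n12.idx = true  [true]
22. n13.mk = "uv"  [terminal]
23. n12.depth = 15  [15]
24. n11.idx = false  [E.depth > 15]
25. n11.ok = "uy"  ["uy"]
26. n0.mk = "vuy"  ["v" ++ A.ok]
27. n0.tag = "yuy"  ["y" ++ A.ok]
28. n0.live = 18  [C.wid - 11]
29. n0.env = "xn"  ["xn"]

2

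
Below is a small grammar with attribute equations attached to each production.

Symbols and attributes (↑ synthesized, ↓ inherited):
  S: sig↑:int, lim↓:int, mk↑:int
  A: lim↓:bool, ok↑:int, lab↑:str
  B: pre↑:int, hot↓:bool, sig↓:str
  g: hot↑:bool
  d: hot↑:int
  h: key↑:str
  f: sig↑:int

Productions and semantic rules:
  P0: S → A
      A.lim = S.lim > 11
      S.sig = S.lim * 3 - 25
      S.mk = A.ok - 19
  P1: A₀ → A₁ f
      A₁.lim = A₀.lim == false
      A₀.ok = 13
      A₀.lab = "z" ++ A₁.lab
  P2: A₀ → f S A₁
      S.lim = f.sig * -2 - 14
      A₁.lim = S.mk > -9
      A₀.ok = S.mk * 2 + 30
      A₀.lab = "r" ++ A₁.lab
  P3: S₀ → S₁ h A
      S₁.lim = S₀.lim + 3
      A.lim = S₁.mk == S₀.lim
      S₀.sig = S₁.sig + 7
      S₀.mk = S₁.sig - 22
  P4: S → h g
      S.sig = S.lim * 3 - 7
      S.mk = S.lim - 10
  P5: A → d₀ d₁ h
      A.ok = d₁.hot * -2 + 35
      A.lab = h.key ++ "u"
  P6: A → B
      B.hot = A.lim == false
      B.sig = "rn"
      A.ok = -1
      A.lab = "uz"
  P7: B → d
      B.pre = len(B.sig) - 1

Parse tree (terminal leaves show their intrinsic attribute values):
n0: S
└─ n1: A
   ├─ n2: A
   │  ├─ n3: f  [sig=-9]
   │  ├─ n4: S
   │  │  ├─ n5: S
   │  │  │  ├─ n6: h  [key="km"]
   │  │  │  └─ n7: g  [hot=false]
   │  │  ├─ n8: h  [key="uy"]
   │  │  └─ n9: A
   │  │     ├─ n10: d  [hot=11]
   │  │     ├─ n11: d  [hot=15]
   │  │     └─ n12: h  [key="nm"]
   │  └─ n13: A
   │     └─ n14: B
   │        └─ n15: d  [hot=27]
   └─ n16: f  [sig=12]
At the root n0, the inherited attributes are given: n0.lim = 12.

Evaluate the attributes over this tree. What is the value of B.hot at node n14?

1. n0.lim = 12  [given at root]
2. n1.lim = true  [S.lim > 11]
3. n2.lim = false  [A₀.lim == false]
4. n3.sig = -9  [terminal]
5. n4.lim = 4  [f.sig * -2 - 14]
6. n5.lim = 7  [S₀.lim + 3]
7. n6.key = "km"  [terminal]
8. n7.hot = false  [terminal]
9. n5.sig = 14  [S.lim * 3 - 7]
10. n5.mk = -3  [S.lim - 10]
11. n8.key = "uy"  [terminal]
12. n9.lim = false  [S₁.mk == S₀.lim]
13. n10.hot = 11  [terminal]
14. n11.hot = 15  [terminal]
15. n12.key = "nm"  [terminal]
16. n9.ok = 5  [d₁.hot * -2 + 35]
17. n9.lab = "nmu"  [h.key ++ "u"]
18. n4.sig = 21  [S₁.sig + 7]
19. n4.mk = -8  [S₁.sig - 22]
20. n13.lim = true  [S.mk > -9]
21. n14.hot = false  [A.lim == false]
22. n14.sig = "rn"  ["rn"]
23. n15.hot = 27  [terminal]
24. n14.pre = 1  [len(B.sig) - 1]
25. n13.ok = -1  [-1]
26. n13.lab = "uz"  ["uz"]
27. n2.ok = 14  [S.mk * 2 + 30]
28. n2.lab = "ruz"  ["r" ++ A₁.lab]
29. n16.sig = 12  [terminal]
30. n1.ok = 13  [13]
31. n1.lab = "zruz"  ["z" ++ A₁.lab]
32. n0.sig = 11  [S.lim * 3 - 25]
33. n0.mk = -6  [A.ok - 19]

false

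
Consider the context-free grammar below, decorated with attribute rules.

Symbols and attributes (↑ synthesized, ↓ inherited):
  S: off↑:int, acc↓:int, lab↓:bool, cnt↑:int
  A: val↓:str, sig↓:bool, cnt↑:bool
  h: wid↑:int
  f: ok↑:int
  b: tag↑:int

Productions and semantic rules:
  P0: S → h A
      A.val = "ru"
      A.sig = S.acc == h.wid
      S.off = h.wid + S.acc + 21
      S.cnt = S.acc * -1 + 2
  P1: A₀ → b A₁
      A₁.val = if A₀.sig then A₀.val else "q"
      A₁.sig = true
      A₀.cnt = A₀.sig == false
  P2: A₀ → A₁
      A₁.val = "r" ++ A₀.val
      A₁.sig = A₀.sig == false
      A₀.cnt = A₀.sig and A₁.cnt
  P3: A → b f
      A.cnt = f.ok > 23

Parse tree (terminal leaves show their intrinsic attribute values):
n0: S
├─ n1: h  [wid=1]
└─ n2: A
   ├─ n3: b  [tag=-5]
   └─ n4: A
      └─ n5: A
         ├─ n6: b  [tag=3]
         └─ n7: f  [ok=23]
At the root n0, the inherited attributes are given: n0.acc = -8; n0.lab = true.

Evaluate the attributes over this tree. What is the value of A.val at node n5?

1. n0.acc = -8  [given at root]
2. n0.lab = true  [given at root]
3. n1.wid = 1  [terminal]
4. n2.val = "ru"  ["ru"]
5. n2.sig = false  [S.acc == h.wid]
6. n3.tag = -5  [terminal]
7. n4.val = "q"  [if A₀.sig then A₀.val else "q"]
8. n4.sig = true  [true]
9. n5.val = "rq"  ["r" ++ A₀.val]
10. n5.sig = false  [A₀.sig == false]
11. n6.tag = 3  [terminal]
12. n7.ok = 23  [terminal]
13. n5.cnt = false  [f.ok > 23]
14. n4.cnt = false  [A₀.sig and A₁.cnt]
15. n2.cnt = true  [A₀.sig == false]
16. n0.off = 14  [h.wid + S.acc + 21]
17. n0.cnt = 10  [S.acc * -1 + 2]

"rq"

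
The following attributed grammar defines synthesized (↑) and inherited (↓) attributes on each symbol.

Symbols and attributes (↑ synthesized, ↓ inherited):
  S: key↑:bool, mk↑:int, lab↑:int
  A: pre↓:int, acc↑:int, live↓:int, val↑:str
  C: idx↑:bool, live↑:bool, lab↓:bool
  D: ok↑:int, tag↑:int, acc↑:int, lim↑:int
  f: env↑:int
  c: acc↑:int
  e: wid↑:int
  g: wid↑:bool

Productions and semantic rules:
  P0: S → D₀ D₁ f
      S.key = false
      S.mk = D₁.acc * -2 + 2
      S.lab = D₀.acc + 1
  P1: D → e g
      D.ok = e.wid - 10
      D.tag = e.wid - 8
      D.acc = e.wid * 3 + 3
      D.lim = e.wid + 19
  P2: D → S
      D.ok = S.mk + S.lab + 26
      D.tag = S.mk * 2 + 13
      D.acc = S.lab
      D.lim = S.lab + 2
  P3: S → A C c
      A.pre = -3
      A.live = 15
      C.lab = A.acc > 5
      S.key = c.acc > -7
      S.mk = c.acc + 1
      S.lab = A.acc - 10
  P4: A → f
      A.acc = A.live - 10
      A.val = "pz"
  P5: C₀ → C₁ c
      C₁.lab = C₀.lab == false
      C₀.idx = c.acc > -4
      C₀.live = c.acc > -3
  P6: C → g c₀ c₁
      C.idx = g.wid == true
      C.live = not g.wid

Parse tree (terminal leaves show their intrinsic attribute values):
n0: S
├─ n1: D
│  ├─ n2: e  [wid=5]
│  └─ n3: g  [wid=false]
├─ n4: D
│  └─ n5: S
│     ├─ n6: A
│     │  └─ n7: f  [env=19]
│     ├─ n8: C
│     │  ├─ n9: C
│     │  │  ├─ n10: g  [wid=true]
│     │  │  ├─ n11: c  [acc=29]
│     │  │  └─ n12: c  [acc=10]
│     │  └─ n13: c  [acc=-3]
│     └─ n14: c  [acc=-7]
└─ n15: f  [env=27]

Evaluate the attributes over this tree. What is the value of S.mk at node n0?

1. n2.wid = 5  [terminal]
2. n3.wid = false  [terminal]
3. n1.ok = -5  [e.wid - 10]
4. n1.tag = -3  [e.wid - 8]
5. n1.acc = 18  [e.wid * 3 + 3]
6. n1.lim = 24  [e.wid + 19]
7. n6.pre = -3  [-3]
8. n6.live = 15  [15]
9. n7.env = 19  [terminal]
10. n6.acc = 5  [A.live - 10]
11. n6.val = "pz"  ["pz"]
12. n8.lab = false  [A.acc > 5]
13. n9.lab = true  [C₀.lab == false]
14. n10.wid = true  [terminal]
15. n11.acc = 29  [terminal]
16. n12.acc = 10  [terminal]
17. n9.idx = true  [g.wid == true]
18. n9.live = false  [not g.wid]
19. n13.acc = -3  [terminal]
20. n8.idx = true  [c.acc > -4]
21. n8.live = false  [c.acc > -3]
22. n14.acc = -7  [terminal]
23. n5.key = false  [c.acc > -7]
24. n5.mk = -6  [c.acc + 1]
25. n5.lab = -5  [A.acc - 10]
26. n4.ok = 15  [S.mk + S.lab + 26]
27. n4.tag = 1  [S.mk * 2 + 13]
28. n4.acc = -5  [S.lab]
29. n4.lim = -3  [S.lab + 2]
30. n15.env = 27  [terminal]
31. n0.key = false  [false]
32. n0.mk = 12  [D₁.acc * -2 + 2]
33. n0.lab = 19  [D₀.acc + 1]

12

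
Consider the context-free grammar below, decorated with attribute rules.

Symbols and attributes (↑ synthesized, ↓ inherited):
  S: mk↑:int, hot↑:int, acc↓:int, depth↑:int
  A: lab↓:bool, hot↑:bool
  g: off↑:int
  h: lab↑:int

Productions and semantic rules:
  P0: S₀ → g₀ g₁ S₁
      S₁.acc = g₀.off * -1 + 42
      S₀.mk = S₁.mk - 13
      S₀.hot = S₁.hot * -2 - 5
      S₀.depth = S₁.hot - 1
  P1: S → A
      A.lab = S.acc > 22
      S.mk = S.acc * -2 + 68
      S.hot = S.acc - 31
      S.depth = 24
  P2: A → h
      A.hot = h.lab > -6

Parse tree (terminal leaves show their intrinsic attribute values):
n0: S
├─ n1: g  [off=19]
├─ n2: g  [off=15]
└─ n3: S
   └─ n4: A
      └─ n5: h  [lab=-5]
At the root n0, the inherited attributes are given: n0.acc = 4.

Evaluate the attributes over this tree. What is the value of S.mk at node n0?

1. n0.acc = 4  [given at root]
2. n1.off = 19  [terminal]
3. n2.off = 15  [terminal]
4. n3.acc = 23  [g₀.off * -1 + 42]
5. n4.lab = true  [S.acc > 22]
6. n5.lab = -5  [terminal]
7. n4.hot = true  [h.lab > -6]
8. n3.mk = 22  [S.acc * -2 + 68]
9. n3.hot = -8  [S.acc - 31]
10. n3.depth = 24  [24]
11. n0.mk = 9  [S₁.mk - 13]
12. n0.hot = 11  [S₁.hot * -2 - 5]
13. n0.depth = -9  [S₁.hot - 1]

9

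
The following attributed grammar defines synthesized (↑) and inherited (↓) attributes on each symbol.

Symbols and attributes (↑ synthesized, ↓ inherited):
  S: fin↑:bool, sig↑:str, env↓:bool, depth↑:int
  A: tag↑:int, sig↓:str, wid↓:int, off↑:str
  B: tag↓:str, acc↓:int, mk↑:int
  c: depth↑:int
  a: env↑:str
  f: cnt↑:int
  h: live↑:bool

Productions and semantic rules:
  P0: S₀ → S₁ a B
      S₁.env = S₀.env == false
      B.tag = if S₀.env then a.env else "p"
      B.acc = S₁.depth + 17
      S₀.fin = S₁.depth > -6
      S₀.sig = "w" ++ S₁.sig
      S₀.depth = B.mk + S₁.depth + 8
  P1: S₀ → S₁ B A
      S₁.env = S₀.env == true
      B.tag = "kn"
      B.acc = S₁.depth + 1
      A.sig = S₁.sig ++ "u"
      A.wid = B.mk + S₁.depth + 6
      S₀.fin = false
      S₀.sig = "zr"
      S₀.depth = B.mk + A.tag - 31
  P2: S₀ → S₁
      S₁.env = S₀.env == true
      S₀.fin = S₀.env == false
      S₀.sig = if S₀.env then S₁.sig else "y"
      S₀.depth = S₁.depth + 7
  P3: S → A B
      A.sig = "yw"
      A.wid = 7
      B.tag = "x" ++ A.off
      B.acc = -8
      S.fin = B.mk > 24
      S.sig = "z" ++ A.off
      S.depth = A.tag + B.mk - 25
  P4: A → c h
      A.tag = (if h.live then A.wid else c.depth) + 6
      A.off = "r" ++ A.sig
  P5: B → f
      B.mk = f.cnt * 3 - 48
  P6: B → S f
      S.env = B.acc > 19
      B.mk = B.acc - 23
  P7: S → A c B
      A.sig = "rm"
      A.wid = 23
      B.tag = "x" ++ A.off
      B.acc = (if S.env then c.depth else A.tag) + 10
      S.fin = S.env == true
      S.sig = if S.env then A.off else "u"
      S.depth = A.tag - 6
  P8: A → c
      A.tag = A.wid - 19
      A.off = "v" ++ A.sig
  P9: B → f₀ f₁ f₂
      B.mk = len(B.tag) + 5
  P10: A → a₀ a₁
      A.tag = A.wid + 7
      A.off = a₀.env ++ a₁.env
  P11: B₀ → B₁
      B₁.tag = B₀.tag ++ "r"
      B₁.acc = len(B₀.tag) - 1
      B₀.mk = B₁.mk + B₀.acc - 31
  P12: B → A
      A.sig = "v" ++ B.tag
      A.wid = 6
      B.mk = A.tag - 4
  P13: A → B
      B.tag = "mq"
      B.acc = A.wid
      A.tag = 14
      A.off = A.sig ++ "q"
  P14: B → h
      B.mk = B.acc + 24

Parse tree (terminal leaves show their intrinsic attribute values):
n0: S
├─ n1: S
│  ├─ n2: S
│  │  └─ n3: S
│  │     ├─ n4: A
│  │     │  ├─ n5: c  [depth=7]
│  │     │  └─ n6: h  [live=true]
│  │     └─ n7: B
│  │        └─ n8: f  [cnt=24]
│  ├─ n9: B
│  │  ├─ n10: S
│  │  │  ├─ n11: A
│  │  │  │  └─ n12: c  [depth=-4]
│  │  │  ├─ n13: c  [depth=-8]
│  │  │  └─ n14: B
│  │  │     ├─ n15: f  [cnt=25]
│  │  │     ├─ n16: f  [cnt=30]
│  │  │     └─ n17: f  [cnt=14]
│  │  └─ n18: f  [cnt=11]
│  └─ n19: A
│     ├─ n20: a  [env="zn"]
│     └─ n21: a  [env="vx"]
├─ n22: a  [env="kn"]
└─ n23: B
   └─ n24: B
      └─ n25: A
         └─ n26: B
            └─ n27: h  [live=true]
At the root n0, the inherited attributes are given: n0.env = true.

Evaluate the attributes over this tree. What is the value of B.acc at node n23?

12

1. n0.env = true  [given at root]
2. n1.env = false  [S₀.env == false]
3. n2.env = false  [S₀.env == true]
4. n3.env = false  [S₀.env == true]
5. n4.sig = "yw"  ["yw"]
6. n4.wid = 7  [7]
7. n5.depth = 7  [terminal]
8. n6.live = true  [terminal]
9. n4.tag = 13  [(if h.live then A.wid else c.depth) + 6]
10. n4.off = "ryw"  ["r" ++ A.sig]
11. n7.tag = "xryw"  ["x" ++ A.off]
12. n7.acc = -8  [-8]
13. n8.cnt = 24  [terminal]
14. n7.mk = 24  [f.cnt * 3 - 48]
15. n3.fin = false  [B.mk > 24]
16. n3.sig = "zryw"  ["z" ++ A.off]
17. n3.depth = 12  [A.tag + B.mk - 25]
18. n2.fin = true  [S₀.env == false]
19. n2.sig = "y"  [if S₀.env then S₁.sig else "y"]
20. n2.depth = 19  [S₁.depth + 7]
21. n9.tag = "kn"  ["kn"]
22. n9.acc = 20  [S₁.depth + 1]
23. n10.env = true  [B.acc > 19]
24. n11.sig = "rm"  ["rm"]
25. n11.wid = 23  [23]
26. n12.depth = -4  [terminal]
27. n11.tag = 4  [A.wid - 19]
28. n11.off = "vrm"  ["v" ++ A.sig]
29. n13.depth = -8  [terminal]
30. n14.tag = "xvrm"  ["x" ++ A.off]
31. n14.acc = 2  [(if S.env then c.depth else A.tag) + 10]
32. n15.cnt = 25  [terminal]
33. n16.cnt = 30  [terminal]
34. n17.cnt = 14  [terminal]
35. n14.mk = 9  [len(B.tag) + 5]
36. n10.fin = true  [S.env == true]
37. n10.sig = "vrm"  [if S.env then A.off else "u"]
38. n10.depth = -2  [A.tag - 6]
39. n18.cnt = 11  [terminal]
40. n9.mk = -3  [B.acc - 23]
41. n19.sig = "yu"  [S₁.sig ++ "u"]
42. n19.wid = 22  [B.mk + S₁.depth + 6]
43. n20.env = "zn"  [terminal]
44. n21.env = "vx"  [terminal]
45. n19.tag = 29  [A.wid + 7]
46. n19.off = "znvx"  [a₀.env ++ a₁.env]
47. n1.fin = false  [false]
48. n1.sig = "zr"  ["zr"]
49. n1.depth = -5  [B.mk + A.tag - 31]
50. n22.env = "kn"  [terminal]
51. n23.tag = "kn"  [if S₀.env then a.env else "p"]
52. n23.acc = 12  [S₁.depth + 17]
53. n24.tag = "knr"  [B₀.tag ++ "r"]
54. n24.acc = 1  [len(B₀.tag) - 1]
55. n25.sig = "vknr"  ["v" ++ B.tag]
56. n25.wid = 6  [6]
57. n26.tag = "mq"  ["mq"]
58. n26.acc = 6  [A.wid]
59. n27.live = true  [terminal]
60. n26.mk = 30  [B.acc + 24]
61. n25.tag = 14  [14]
62. n25.off = "vknrq"  [A.sig ++ "q"]
63. n24.mk = 10  [A.tag - 4]
64. n23.mk = -9  [B₁.mk + B₀.acc - 31]
65. n0.fin = true  [S₁.depth > -6]
66. n0.sig = "wzr"  ["w" ++ S₁.sig]
67. n0.depth = -6  [B.mk + S₁.depth + 8]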